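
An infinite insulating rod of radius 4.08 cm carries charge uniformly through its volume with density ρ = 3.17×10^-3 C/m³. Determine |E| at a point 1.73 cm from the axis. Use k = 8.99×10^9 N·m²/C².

Coaxial Gaussian cylinder, radius r = 1.73 cm, length L (r < R).
Charge inside radius r per length L is ρ·πr²·L, so λ_enc = ρπr² = 2.981×10^-6 C/m.
By Gauss's law (flux through the curved wall only), E·2πrL = λ_enc L/ε₀.
E = 2k|λ_enc|/r = 2(8.99×10^9)(2.981e-6)/(0.0173) = 3.10×10^6 N/C.

E = 3.10×10^6 N/C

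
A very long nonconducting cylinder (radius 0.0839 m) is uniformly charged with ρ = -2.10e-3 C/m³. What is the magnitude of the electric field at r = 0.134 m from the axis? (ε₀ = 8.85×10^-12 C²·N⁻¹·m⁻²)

By cylindrical symmetry E is radial; use a coaxial Gaussian cylinder of radius 0.134 m and length L (r > 0.0839 m, full cross-section enclosed).
λ_enc = ρ·πR² = (-2.10e-3)π(0.0839)² = -4.644×10^-5 C/m.
Applying ∮E·dA = Q_enc/ε₀ with the end caps contributing no flux:
E = |λ_enc|/(2πε₀r) = (4.644e-5)/(2π·8.85×10^-12·0.134) = 6.23×10^6 N/C.

E = 6.23×10^6 N/C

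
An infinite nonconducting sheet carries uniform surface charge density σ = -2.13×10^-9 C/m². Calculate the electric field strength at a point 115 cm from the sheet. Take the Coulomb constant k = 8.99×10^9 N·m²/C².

E = 120 N/C

Choose a cylindrical pillbox piercing the sheet, end faces (area A) parallel to it.
Only the two end caps contribute flux: Φ = 2EA. With Q_enc = σA, Gauss's law gives E = |σ|/(2ε₀).
E = 2πk|σ| = 2π(8.99×10^9)(2.13e-9) = 120 N/C.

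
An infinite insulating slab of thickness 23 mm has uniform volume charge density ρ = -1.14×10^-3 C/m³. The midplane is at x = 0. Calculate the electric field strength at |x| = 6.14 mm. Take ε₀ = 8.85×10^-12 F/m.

7.91×10^5 N/C

By symmetry E is perpendicular to the slab. A Gaussian pillbox from −6.14 mm to +6.14 mm (face area A) lies entirely within the slab.
Q_enc = ρ·(2x)·A and flux = 2EA, so 2EA = 2ρxA/ε₀ ⇒ E = |ρ|x/ε₀.
E = (1.14×10^-3)(0.00614)/(8.85×10^-12) = 7.91×10^5 N/C.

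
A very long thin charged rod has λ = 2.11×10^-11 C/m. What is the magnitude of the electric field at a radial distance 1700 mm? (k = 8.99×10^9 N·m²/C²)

By cylindrical symmetry E is radial; use a coaxial Gaussian cylinder of radius 1700 mm and length L.
Q_enc = λL, so λ_enc = 2.11×10^-11 C/m.
Since E is radial and uniform over the curved surface, Φ = E·2πrL = Q_enc/ε₀ = λ_enc L/ε₀.
E = 2k|λ_enc|/r = 2(8.99×10^9)(2.11×10^-11)/(1.7) = 0.223 N/C.

E ≈ 0.223 N/C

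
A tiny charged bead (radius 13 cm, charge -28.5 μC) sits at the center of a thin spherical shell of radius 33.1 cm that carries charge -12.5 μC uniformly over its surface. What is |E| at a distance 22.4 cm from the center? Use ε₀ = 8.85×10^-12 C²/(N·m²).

|E| = 5.11e6 N/C

By spherical symmetry E is radial; choose a Gaussian sphere of radius r = 22.4 cm (between the bodies, 13 cm < r < 33.1 cm).
The shell at 33.1 cm lies outside the Gaussian surface, so Q_enc = -28.5 μC = -2.85×10^-5 C.
Since E is radial and uniform over the Gaussian sphere, Φ = E·4πr² = Q_enc/ε₀.
E = |Q_enc|/(4πε₀r²) = (2.85×10^-5)/(4π·8.85×10^-12·(0.224)²) = 5.11×10^6 N/C.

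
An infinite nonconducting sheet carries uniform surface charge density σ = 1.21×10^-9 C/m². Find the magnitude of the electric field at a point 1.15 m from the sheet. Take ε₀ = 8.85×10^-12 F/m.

By planar symmetry E is perpendicular to the sheet and uniform; use a Gaussian pillbox with flat faces of area A on each side of the sheet.
Flux Φ = 2EA and Q_enc = σA, so 2EA = σA/ε₀ ⇒ E = |σ|/(2ε₀), independent of distance.
E = |σ|/(2ε₀) = (1.21×10^-9)/(2·8.85×10^-12) = 68.4 N/C.

|E| = 68.4 N/C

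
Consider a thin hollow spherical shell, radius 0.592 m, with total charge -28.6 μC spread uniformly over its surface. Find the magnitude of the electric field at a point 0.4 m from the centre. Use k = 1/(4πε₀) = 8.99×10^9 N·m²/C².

E = 0 (no enclosed charge)

Symmetry ⇒ E = E(r) r̂. Gaussian sphere of radius r = 0.4 m (inside the shell, r < 0.592 m).
All the charge is outside the Gaussian surface: Q_enc = 0, hence E = 0 everywhere inside the shell.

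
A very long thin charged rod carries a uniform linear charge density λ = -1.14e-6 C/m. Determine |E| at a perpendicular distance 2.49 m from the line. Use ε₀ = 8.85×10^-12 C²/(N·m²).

Take a coaxial cylindrical Gaussian surface of radius r = 2.49 m and length L.
Q_enc = λL, so λ_enc = -1.14e-6 C/m.
Gauss's law: E·2πrL = λ_enc L/ε₀.
E = |λ_enc|/(2πε₀r) = (1.14e-6)/(2π·8.85×10^-12·2.49) = 8.23e3 N/C.

E ≈ 8.23×10^3 N/C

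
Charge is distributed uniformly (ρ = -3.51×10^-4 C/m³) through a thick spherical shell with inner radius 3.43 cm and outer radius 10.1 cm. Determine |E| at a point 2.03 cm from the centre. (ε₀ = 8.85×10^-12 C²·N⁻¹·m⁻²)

By spherical symmetry E is radial; choose a Gaussian sphere of radius r = 2.03 cm (r < 3.43 cm, inside the empty cavity).
No charge is enclosed, so by Gauss's law E·4πr² = 0 ⇒ E = 0.

E = 0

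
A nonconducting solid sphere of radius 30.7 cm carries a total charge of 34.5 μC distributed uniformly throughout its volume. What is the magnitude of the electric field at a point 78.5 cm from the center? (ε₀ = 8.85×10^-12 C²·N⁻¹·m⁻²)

Symmetry ⇒ E = E(r) r̂. Gaussian sphere of radius r = 78.5 cm (r > R, so the entire charge is enclosed).
Q_enc = 34.5 μC = 3.45e-5 C.
Gauss's law: E·4πr² = Q_enc/ε₀.
E = |Q_enc|/(4πε₀r²) = (3.45e-5)/(4π·8.85×10^-12·(0.785)²) = 5.03×10^5 N/C.

|E| = 5.03e5 V/m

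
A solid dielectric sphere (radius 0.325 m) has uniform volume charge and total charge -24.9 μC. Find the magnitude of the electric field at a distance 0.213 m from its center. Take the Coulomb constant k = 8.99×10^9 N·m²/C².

1.39e6 N/C

Symmetry ⇒ E = E(r) r̂. Gaussian sphere of radius r = 0.213 m (r < R).
For a uniform sphere the enclosed fraction is (r/R)³, so Q_enc = (-24.9 μC)(0.213/0.325)³ = -7.01e-6 C.
Gauss's law: E·4πr² = Q_enc/ε₀.
E = k|Q_enc|/r² = (8.99×10^9)(7.01×10^-6)/(0.213)² = 1.39e6 N/C.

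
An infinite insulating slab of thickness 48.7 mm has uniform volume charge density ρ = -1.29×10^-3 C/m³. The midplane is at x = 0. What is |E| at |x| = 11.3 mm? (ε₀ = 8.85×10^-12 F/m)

1.65×10^6 V/m

By symmetry E is perpendicular to the slab. A Gaussian pillbox from −11.3 mm to +11.3 mm (face area A) lies entirely within the slab.
Q_enc = ρ·(2x)·A and flux = 2EA, so 2EA = 2ρxA/ε₀ ⇒ E = |ρ|x/ε₀.
E = (1.29e-3)(0.0113)/(8.85×10^-12) = 1.65×10^6 N/C.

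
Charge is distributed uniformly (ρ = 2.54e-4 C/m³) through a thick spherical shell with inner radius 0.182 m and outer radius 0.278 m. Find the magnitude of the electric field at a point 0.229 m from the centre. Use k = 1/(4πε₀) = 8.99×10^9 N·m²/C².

Take a concentric spherical Gaussian surface of radius r = 0.229 m (within the shell material, 0.182 m < r < 0.278 m).
Enclosed charge is the volume from a to r: Q_enc = (4π/3)ρ(r³ − a³) = 6.363×10^-6 C.
Since E is radial and uniform over the Gaussian sphere, Φ = E·4πr² = Q_enc/ε₀.
E = k|Q_enc|/r² = (8.99×10^9)(6.363×10^-6)/(0.229)² = 1.09×10^6 N/C.

E ≈ 1.09×10^6 V/m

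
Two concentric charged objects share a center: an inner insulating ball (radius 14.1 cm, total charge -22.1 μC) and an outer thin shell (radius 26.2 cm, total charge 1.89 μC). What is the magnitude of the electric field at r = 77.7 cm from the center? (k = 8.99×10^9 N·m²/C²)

|E| ≈ 3.01×10^5 N/C

Use a concentric Gaussian sphere at r = 77.7 cm (r > 26.2 cm, enclosing both).
Q_enc = (-22.1 μC) + (1.89 μC) = -2.021e-5 C.
Since E is radial and uniform over the Gaussian sphere, Φ = E·4πr² = Q_enc/ε₀.
E = k|Q_enc|/r² = (8.99×10^9)(2.021e-5)/(0.777)² = 3.01e5 N/C.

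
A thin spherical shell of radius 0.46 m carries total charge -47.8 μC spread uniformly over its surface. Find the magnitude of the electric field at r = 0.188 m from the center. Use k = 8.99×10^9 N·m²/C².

Symmetry ⇒ E = E(r) r̂. Gaussian sphere of radius r = 0.188 m (inside the shell, r < 0.46 m).
No charge lies within this surface, so Q_enc = 0 and Gauss's law gives E·4πr² = 0 ⇒ E = 0.

E = 0 (no enclosed charge)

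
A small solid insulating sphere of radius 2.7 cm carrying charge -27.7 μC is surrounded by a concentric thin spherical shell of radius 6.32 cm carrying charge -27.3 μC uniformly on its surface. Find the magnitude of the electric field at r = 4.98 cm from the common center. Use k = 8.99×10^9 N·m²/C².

|E| ≈ 1.00e8 N/C

Use a concentric Gaussian sphere at r = 4.98 cm (between the bodies, 2.7 cm < r < 6.32 cm).
The shell at 6.32 cm lies outside the Gaussian surface, so Q_enc = -27.7 μC = -2.77×10^-5 C.
Gauss's law: E·4πr² = Q_enc/ε₀.
E = k|Q_enc|/r² = (8.99×10^9)(2.77e-5)/(0.0498)² = 1.00×10^8 N/C.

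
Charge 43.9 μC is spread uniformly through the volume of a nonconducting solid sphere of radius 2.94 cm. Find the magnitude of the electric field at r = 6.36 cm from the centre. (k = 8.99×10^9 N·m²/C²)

E ≈ 9.76e7 V/m

Take a concentric spherical Gaussian surface of radius r = 6.36 cm (r > R, so the entire charge is enclosed).
Q_enc = 43.9 μC = 4.39×10^-5 C.
Applying ∮E·dA = Q_enc/ε₀ with Φ = E(4πr²):
E = k|Q_enc|/r² = (8.99×10^9)(4.39×10^-5)/(0.0636)² = 9.76e7 N/C.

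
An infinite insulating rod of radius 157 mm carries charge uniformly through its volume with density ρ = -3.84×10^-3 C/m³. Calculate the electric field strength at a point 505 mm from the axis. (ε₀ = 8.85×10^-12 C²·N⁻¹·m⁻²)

Take a coaxial cylindrical Gaussian surface of radius r = 505 mm and length L (r > 157 mm, full cross-section enclosed).
λ_enc = ρ·πR² = (-3.84e-3)π(0.157)² = -2.974×10^-4 C/m.
Gauss's law: E·2πrL = λ_enc L/ε₀.
E = |λ_enc|/(2πε₀r) = (2.974×10^-4)/(2π·8.85×10^-12·0.505) = 1.06e7 N/C.

1.06e7 N/C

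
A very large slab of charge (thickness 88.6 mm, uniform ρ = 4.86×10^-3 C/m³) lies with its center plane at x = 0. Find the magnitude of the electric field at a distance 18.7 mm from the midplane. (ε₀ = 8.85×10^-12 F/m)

|E| ≈ 1.03e7 N/C

By symmetry E is perpendicular to the slab. A Gaussian pillbox from −18.7 mm to +18.7 mm (face area A) lies entirely within the slab.
Q_enc = ρ·(2x)·A and flux = 2EA, so 2EA = 2ρxA/ε₀ ⇒ E = |ρ|x/ε₀.
E = (4.86×10^-3)(0.0187)/(8.85×10^-12) = 1.03e7 N/C.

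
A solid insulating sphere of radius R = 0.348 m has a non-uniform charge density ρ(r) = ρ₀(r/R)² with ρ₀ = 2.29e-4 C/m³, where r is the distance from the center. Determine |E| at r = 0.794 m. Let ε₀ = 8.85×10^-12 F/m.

E = 3.46e5 N/C

Take a concentric spherical Gaussian surface of radius r = 0.794 m (r > R, all charge enclosed).
Q_enc = 4π ∫₀^R ρ₀(r'/R)^2 r'² dr' = 4πρ₀R³/5 = 2.426e-5 C.
Gauss's law: E·4πr² = Q_enc/ε₀.
E = |Q_enc|/(4πε₀r²) = (2.426×10^-5)/(4π·8.85×10^-12·(0.794)²) = 3.46×10^5 N/C.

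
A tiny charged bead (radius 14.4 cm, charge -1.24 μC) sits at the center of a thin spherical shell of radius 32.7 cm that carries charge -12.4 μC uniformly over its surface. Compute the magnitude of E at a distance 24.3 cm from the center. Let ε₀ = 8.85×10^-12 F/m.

|E| ≈ 1.89e5 N/C

Use a concentric Gaussian sphere at r = 24.3 cm (between the bodies, 14.4 cm < r < 32.7 cm).
Only the inner charge is enclosed; the outer shell contributes nothing inside itself. Q_enc = -1.24 μC = -1.24e-6 C.
Applying ∮E·dA = Q_enc/ε₀ with Φ = E(4πr²):
E = |Q_enc|/(4πε₀r²) = (1.24×10^-6)/(4π·8.85×10^-12·(0.243)²) = 1.89e5 N/C.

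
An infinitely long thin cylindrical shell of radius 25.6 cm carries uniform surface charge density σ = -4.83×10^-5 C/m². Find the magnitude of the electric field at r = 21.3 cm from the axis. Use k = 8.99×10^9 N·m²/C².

Coaxial Gaussian cylinder, radius r = 21.3 cm, length L (r < 25.6 cm, inside the shell).
All the surface charge lies outside this cylinder: Q_enc = 0, hence E = 0.

E = 0 (no enclosed charge)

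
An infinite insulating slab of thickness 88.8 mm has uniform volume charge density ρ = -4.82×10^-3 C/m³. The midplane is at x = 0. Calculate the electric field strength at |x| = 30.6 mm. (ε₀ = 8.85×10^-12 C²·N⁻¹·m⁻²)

E ≈ 1.67e7 N/C

By symmetry E is perpendicular to the slab. A Gaussian pillbox from −30.6 mm to +30.6 mm (face area A) lies entirely within the slab.
Q_enc = ρ·(2x)·A and flux = 2EA, so 2EA = 2ρxA/ε₀ ⇒ E = |ρ|x/ε₀.
E = (4.82×10^-3)(0.0306)/(8.85×10^-12) = 1.67×10^7 N/C.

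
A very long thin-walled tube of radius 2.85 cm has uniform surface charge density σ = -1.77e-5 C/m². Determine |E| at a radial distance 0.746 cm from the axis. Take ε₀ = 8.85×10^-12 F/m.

E = 0 (no enclosed charge)

Choose a coaxial cylinder of radius r = 0.746 cm (arbitrary length L) as the Gaussian surface (r < 2.85 cm, inside the shell).
No charge is enclosed, so Gauss's law gives E·2πrL = 0 ⇒ E = 0.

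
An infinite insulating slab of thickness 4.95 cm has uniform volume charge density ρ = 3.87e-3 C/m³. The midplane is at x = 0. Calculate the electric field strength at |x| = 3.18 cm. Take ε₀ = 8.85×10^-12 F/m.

The point |x| = 3.18 cm lies outside the slab (half-thickness 0.02475 m). A symmetric pillbox spanning the full slab encloses Q_enc = ρ·d·A.
Flux = 2EA ⇒ E = |ρ|d/(2ε₀), independent of distance outside.
E = (3.87×10^-3)(0.0495)/(2·8.85×10^-12) = 1.08e7 N/C.

|E| = 1.08×10^7 V/m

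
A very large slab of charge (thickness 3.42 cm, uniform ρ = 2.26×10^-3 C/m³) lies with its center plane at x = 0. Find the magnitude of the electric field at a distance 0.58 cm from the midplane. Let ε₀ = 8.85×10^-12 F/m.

By symmetry E is perpendicular to the slab. A Gaussian pillbox from −0.58 cm to +0.58 cm (face area A) lies entirely within the slab.
Q_enc = ρ·(2x)·A and flux = 2EA, so 2EA = 2ρxA/ε₀ ⇒ E = |ρ|x/ε₀.
E = (2.26e-3)(0.0058)/(8.85×10^-12) = 1.48×10^6 N/C.

|E| ≈ 1.48e6 N/C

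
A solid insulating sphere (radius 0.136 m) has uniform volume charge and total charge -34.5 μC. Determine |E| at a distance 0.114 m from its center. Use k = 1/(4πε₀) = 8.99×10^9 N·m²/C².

E = 1.41e7 N/C

Symmetry ⇒ E = E(r) r̂. Gaussian sphere of radius r = 0.114 m (r < R).
Only the charge within r is enclosed: Q_enc = Q·(r/R)³ = (-34.5 μC)·(0.114 m/0.136 m)³ = -2.032×10^-5 C.
Applying ∮E·dA = Q_enc/ε₀ with Φ = E(4πr²):
E = k|Q_enc|/r² = (8.99×10^9)(2.032×10^-5)/(0.114)² = 1.41e7 N/C.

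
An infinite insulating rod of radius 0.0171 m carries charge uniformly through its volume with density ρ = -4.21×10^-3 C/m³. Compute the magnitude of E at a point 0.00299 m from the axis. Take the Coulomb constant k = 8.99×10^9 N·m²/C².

Coaxial Gaussian cylinder, radius r = 0.00299 m, length L (r < R).
Charge inside radius r per length L is ρ·πr²·L, so λ_enc = ρπr² = -1.182×10^-7 C/m.
Since E is radial and uniform over the curved surface, Φ = E·2πrL = Q_enc/ε₀ = λ_enc L/ε₀.
E = 2k|λ_enc|/r = 2(8.99×10^9)(1.182e-7)/(0.00299) = 7.11e5 N/C.

|E| = 7.11×10^5 N/C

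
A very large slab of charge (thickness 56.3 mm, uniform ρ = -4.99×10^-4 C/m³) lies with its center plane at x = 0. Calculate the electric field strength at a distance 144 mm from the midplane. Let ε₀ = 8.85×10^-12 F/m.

The point |x| = 144 mm lies outside the slab (half-thickness 0.02815 m). A symmetric pillbox spanning the full slab encloses Q_enc = ρ·d·A.
Flux = 2EA ⇒ E = |ρ|d/(2ε₀), independent of distance outside.
E = (4.99×10^-4)(0.0563)/(2·8.85×10^-12) = 1.59e6 N/C.

|E| ≈ 1.59×10^6 N/C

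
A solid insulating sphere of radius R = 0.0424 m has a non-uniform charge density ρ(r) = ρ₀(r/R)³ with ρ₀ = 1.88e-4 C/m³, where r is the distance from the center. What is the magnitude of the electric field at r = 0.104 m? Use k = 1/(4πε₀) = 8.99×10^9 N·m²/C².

Use a concentric Gaussian sphere at r = 0.104 m (r > R, all charge enclosed).
Q_enc = 4π ∫₀^R ρ₀(r'/R)^3 r'² dr' = 4πρ₀R³/6 = 3.001×10^-8 C.
By Gauss's law, ∮E·dA = E·4πr² = Q_enc/ε₀.
E = k|Q_enc|/r² = (8.99×10^9)(3.001×10^-8)/(0.104)² = 2.49×10^4 N/C.

E = 2.49e4 N/C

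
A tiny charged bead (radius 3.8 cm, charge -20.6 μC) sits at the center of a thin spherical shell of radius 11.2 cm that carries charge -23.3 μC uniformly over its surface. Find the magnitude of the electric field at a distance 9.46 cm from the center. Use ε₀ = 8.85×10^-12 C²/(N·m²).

|E| = 2.07×10^7 N/C

By spherical symmetry E is radial; choose a Gaussian sphere of radius r = 9.46 cm (between the bodies, 3.8 cm < r < 11.2 cm).
The shell at 11.2 cm lies outside the Gaussian surface, so Q_enc = -20.6 μC = -2.06e-5 C.
Applying ∮E·dA = Q_enc/ε₀ with Φ = E(4πr²):
E = |Q_enc|/(4πε₀r²) = (2.06×10^-5)/(4π·8.85×10^-12·(0.0946)²) = 2.07×10^7 N/C.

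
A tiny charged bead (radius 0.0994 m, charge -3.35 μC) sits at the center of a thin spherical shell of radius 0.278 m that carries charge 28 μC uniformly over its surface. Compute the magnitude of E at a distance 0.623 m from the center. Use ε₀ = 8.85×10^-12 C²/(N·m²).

Use a concentric Gaussian sphere at r = 0.623 m (r > 0.278 m, enclosing both).
Q_enc = (-3.35 μC) + (28 μC) = 2.465×10^-5 C.
By Gauss's law, ∮E·dA = E·4πr² = Q_enc/ε₀.
E = |Q_enc|/(4πε₀r²) = (2.465×10^-5)/(4π·8.85×10^-12·(0.623)²) = 5.71×10^5 N/C.

5.71×10^5 N/C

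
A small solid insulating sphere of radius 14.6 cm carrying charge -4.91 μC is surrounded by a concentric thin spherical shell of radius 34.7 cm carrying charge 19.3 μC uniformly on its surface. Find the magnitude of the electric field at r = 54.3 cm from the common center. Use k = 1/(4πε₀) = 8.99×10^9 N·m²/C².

Use a concentric Gaussian sphere at r = 54.3 cm (r > 34.7 cm, enclosing both).
Q_enc = (-4.91 μC) + (19.3 μC) = 1.439×10^-5 C.
Since E is radial and uniform over the Gaussian sphere, Φ = E·4πr² = Q_enc/ε₀.
E = k|Q_enc|/r² = (8.99×10^9)(1.439×10^-5)/(0.543)² = 4.39×10^5 N/C.

E = 4.39e5 V/m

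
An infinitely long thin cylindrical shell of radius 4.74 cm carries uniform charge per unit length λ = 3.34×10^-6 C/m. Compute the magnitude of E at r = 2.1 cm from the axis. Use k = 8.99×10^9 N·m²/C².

Choose a coaxial cylinder of radius r = 2.1 cm (arbitrary length L) as the Gaussian surface (r < 4.74 cm, inside the shell).
All the surface charge lies outside this cylinder: Q_enc = 0, hence E = 0.

E = 0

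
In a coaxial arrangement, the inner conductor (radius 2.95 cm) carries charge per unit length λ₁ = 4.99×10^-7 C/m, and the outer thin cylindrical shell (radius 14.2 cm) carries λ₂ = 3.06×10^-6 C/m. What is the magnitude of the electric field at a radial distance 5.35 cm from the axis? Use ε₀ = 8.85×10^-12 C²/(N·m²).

Choose a coaxial cylinder of radius r = 5.35 cm (arbitrary length L) as the Gaussian surface (between the conductors, 2.95 cm < r < 14.2 cm).
Only the inner wire is enclosed; the outer shell contributes nothing inside itself. λ_enc = λ₁ = 4.99×10^-7 C/m.
Applying ∮E·dA = Q_enc/ε₀ with the end caps contributing no flux:
E = |λ_enc|/(2πε₀r) = (4.99×10^-7)/(2π·8.85×10^-12·0.0535) = 1.68×10^5 N/C.

E = 1.68e5 N/C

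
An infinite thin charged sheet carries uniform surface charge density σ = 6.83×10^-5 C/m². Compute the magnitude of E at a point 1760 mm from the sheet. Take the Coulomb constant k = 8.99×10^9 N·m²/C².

|E| ≈ 3.86e6 V/m

By planar symmetry E is perpendicular to the sheet and uniform; use a Gaussian pillbox with flat faces of area A on each side of the sheet.
Only the two end caps contribute flux: Φ = 2EA. With Q_enc = σA, Gauss's law gives E = |σ|/(2ε₀).
E = 2πk|σ| = 2π(8.99×10^9)(6.83×10^-5) = 3.86×10^6 N/C.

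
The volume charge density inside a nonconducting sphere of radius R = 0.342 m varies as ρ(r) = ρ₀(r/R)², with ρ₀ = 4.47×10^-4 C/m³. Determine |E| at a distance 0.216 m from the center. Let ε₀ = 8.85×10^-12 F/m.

Use a concentric Gaussian sphere at r = 0.216 m (r < R).
Q_enc = ∫₀^r ρ(r')·4πr'² dr' = (4πρ₀/R²) ∫₀^r r'^4 dr' = 4πρ₀ r^5/(5·R²) = 4.516×10^-6 C.
Applying ∮E·dA = Q_enc/ε₀ with Φ = E(4πr²):
E = |Q_enc|/(4πε₀r²) = (4.516×10^-6)/(4π·8.85×10^-12·(0.216)²) = 8.70e5 N/C.

|E| = 8.70e5 N/C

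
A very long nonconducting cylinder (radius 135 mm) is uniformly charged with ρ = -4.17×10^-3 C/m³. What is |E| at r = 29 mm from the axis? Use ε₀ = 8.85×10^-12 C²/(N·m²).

Coaxial Gaussian cylinder, radius r = 29 mm, length L (r < R).
Charge inside radius r per length L is ρ·πr²·L, so λ_enc = ρπr² = -1.102×10^-5 C/m.
Applying ∮E·dA = Q_enc/ε₀ with the end caps contributing no flux:
E = |λ_enc|/(2πε₀r) = (1.102e-5)/(2π·8.85×10^-12·0.029) = 6.83×10^6 N/C.

E ≈ 6.83e6 N/C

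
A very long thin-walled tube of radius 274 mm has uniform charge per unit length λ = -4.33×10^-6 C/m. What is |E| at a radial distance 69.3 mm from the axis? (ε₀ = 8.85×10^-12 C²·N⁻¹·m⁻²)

Coaxial Gaussian cylinder, radius r = 69.3 mm, length L (r < 274 mm, inside the shell).
All the surface charge lies outside this cylinder: Q_enc = 0, hence E = 0.

|E| = 0 V/m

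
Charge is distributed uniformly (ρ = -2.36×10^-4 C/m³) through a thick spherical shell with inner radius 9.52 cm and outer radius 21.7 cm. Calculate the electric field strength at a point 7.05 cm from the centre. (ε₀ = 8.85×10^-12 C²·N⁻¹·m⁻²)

Symmetry ⇒ E = E(r) r̂. Gaussian sphere of radius r = 7.05 cm (r < 9.52 cm, inside the empty cavity).
Q_enc = 0 (all charge lies at larger r); Gauss's law gives E = 0.

|E| = 0 N/C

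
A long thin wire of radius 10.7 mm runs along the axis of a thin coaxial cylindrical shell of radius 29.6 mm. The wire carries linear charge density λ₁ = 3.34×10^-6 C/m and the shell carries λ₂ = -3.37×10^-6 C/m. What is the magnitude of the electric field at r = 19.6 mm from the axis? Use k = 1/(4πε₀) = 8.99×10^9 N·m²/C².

E ≈ 3.06×10^6 N/C

Take a coaxial cylindrical Gaussian surface of radius r = 19.6 mm and length L (between the conductors, 10.7 mm < r < 29.6 mm).
Only the inner wire is enclosed; the outer shell contributes nothing inside itself. λ_enc = λ₁ = 3.34×10^-6 C/m.
By Gauss's law (flux through the curved wall only), E·2πrL = λ_enc L/ε₀.
E = 2k|λ_enc|/r = 2(8.99×10^9)(3.34×10^-6)/(0.0196) = 3.06×10^6 N/C.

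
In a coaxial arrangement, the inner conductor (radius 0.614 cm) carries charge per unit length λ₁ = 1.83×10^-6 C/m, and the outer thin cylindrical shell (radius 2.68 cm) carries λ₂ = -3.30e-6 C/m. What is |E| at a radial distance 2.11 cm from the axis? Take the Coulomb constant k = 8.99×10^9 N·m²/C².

Take a coaxial cylindrical Gaussian surface of radius r = 2.11 cm and length L (between the conductors, 0.614 cm < r < 2.68 cm).
The shell at 2.68 cm lies outside the Gaussian surface, so λ_enc = λ₁ = 1.83×10^-6 C/m.
Applying ∮E·dA = Q_enc/ε₀ with the end caps contributing no flux:
E = 2k|λ_enc|/r = 2(8.99×10^9)(1.83e-6)/(0.0211) = 1.56e6 N/C.

1.56×10^6 N/C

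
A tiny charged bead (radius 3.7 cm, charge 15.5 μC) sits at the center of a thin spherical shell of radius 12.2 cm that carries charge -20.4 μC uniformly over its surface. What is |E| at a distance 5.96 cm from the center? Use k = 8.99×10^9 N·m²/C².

Take a concentric spherical Gaussian surface of radius r = 5.96 cm (between the bodies, 3.7 cm < r < 12.2 cm).
The shell at 12.2 cm lies outside the Gaussian surface, so Q_enc = 15.5 μC = 1.55×10^-5 C.
Since E is radial and uniform over the Gaussian sphere, Φ = E·4πr² = Q_enc/ε₀.
E = k|Q_enc|/r² = (8.99×10^9)(1.55×10^-5)/(0.0596)² = 3.92e7 N/C.

E = 3.92e7 N/C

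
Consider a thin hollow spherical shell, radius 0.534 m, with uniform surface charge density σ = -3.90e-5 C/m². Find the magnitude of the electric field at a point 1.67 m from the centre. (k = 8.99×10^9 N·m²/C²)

4.50×10^5 N/C

By spherical symmetry E is radial; choose a Gaussian sphere of radius r = 1.67 m (r > 0.534 m).
The entire shell is enclosed: Q_enc = σ·4πR² = (-3.90e-5)·4π·(0.534)² = -1.398e-4 C.
By Gauss's law, ∮E·dA = E·4πr² = Q_enc/ε₀.
E = k|Q_enc|/r² = (8.99×10^9)(1.398×10^-4)/(1.67)² = 4.50e5 N/C.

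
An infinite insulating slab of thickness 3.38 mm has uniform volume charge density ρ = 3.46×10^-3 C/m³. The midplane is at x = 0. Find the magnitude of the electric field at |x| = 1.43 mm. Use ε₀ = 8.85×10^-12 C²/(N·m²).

By symmetry E is perpendicular to the slab. A Gaussian pillbox from −1.43 mm to +1.43 mm (face area A) lies entirely within the slab.
Q_enc = ρ·(2x)·A and flux = 2EA, so 2EA = 2ρxA/ε₀ ⇒ E = |ρ|x/ε₀.
E = (3.46e-3)(0.00143)/(8.85×10^-12) = 5.59×10^5 N/C.

E = 5.59×10^5 N/C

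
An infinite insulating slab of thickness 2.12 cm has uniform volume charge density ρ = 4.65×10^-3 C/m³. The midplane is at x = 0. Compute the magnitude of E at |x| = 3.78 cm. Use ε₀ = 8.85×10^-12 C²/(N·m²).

The point |x| = 3.78 cm lies outside the slab (half-thickness 0.0106 m). A symmetric pillbox spanning the full slab encloses Q_enc = ρ·d·A.
Flux = 2EA ⇒ E = |ρ|d/(2ε₀), independent of distance outside.
E = (4.65×10^-3)(0.0212)/(2·8.85×10^-12) = 5.57e6 N/C.

E = 5.57×10^6 V/m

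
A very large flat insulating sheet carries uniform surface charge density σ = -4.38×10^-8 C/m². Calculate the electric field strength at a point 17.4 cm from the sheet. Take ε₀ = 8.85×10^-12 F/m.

Choose a cylindrical pillbox piercing the sheet, end faces (area A) parallel to it.
Only the two end caps contribute flux: Φ = 2EA. With Q_enc = σA, Gauss's law gives E = |σ|/(2ε₀).
E = |σ|/(2ε₀) = (4.38×10^-8)/(2·8.85×10^-12) = 2.47×10^3 N/C.

|E| = 2.47×10^3 N/C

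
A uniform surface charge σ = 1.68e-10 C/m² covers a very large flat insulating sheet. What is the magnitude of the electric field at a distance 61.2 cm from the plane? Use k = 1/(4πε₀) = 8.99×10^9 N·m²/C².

Choose a cylindrical pillbox piercing the sheet, end faces (area A) parallel to it.
Flux Φ = 2EA and Q_enc = σA, so 2EA = σA/ε₀ ⇒ E = |σ|/(2ε₀), independent of distance.
E = 2πk|σ| = 2π(8.99×10^9)(1.68×10^-10) = 9.49 N/C.

E = 9.49 V/m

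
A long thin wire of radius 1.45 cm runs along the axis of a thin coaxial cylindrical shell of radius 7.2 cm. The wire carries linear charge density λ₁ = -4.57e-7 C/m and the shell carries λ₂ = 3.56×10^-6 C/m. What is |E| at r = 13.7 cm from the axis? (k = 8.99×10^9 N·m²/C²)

|E| = 4.07e5 N/C

By cylindrical symmetry E is radial; use a coaxial Gaussian cylinder of radius 13.7 cm and length L (r > 7.2 cm, enclosing both).
λ_enc = λ₁ + λ₂ = (-4.57×10^-7) + (3.56×10^-6) = 3.103e-6 C/m.
Gauss's law: E·2πrL = λ_enc L/ε₀.
E = 2k|λ_enc|/r = 2(8.99×10^9)(3.103×10^-6)/(0.137) = 4.07×10^5 N/C.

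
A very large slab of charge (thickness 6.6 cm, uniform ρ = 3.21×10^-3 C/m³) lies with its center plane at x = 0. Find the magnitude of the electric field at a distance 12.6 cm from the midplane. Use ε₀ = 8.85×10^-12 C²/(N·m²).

The point |x| = 12.6 cm lies outside the slab (half-thickness 0.033 m). A symmetric pillbox spanning the full slab encloses Q_enc = ρ·d·A.
Flux = 2EA ⇒ E = |ρ|d/(2ε₀), independent of distance outside.
E = (3.21×10^-3)(0.066)/(2·8.85×10^-12) = 1.20×10^7 N/C.

|E| = 1.20×10^7 V/m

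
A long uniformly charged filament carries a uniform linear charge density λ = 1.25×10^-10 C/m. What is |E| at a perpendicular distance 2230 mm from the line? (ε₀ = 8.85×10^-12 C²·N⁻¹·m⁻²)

Choose a coaxial cylinder of radius r = 2230 mm (arbitrary length L) as the Gaussian surface.
Q_enc = λL, so λ_enc = 1.25×10^-10 C/m.
Since E is radial and uniform over the curved surface, Φ = E·2πrL = Q_enc/ε₀ = λ_enc L/ε₀.
E = |λ_enc|/(2πε₀r) = (1.25×10^-10)/(2π·8.85×10^-12·2.23) = 1.01 N/C.

E ≈ 1.01 N/C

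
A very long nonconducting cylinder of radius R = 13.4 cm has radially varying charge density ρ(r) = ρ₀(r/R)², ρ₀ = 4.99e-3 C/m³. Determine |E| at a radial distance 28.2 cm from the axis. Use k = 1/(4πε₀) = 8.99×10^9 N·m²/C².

|E| ≈ 8.97×10^6 N/C

Coaxial Gaussian cylinder, radius r = 28.2 cm, length L (r > R, full charge per length enclosed).
λ_enc = 2π ∫₀^R ρ₀(r'/R)^2 r' dr' = 2πρ₀R²/4 = 1.407×10^-4 C/m.
Gauss's law: E·2πrL = λ_enc L/ε₀.
E = 2k|λ_enc|/r = 2(8.99×10^9)(1.407×10^-4)/(0.282) = 8.97×10^6 N/C.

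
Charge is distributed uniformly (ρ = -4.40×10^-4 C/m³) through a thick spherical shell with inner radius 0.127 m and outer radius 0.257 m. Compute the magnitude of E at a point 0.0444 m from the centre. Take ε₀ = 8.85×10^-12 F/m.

Use a concentric Gaussian sphere at r = 0.0444 m (r < 0.127 m, inside the empty cavity).
Q_enc = 0 (all charge lies at larger r); Gauss's law gives E = 0.

E = 0 (no enclosed charge)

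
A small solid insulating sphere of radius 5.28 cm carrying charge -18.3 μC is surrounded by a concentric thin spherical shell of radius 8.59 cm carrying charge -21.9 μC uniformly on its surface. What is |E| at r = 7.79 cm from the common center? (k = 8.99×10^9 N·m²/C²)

Symmetry ⇒ E = E(r) r̂. Gaussian sphere of radius r = 7.79 cm (between the bodies, 5.28 cm < r < 8.59 cm).
Only the inner charge is enclosed; the outer shell contributes nothing inside itself. Q_enc = -18.3 μC = -1.83×10^-5 C.
By Gauss's law, ∮E·dA = E·4πr² = Q_enc/ε₀.
E = k|Q_enc|/r² = (8.99×10^9)(1.83×10^-5)/(0.0779)² = 2.71×10^7 N/C.

E = 2.71×10^7 V/m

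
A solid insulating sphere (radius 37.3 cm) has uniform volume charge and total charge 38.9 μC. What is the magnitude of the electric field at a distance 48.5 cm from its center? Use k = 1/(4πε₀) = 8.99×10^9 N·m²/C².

Symmetry ⇒ E = E(r) r̂. Gaussian sphere of radius r = 48.5 cm (r > R, so the entire charge is enclosed).
Q_enc = 38.9 μC = 3.89×10^-5 C.
By Gauss's law, ∮E·dA = E·4πr² = Q_enc/ε₀.
E = k|Q_enc|/r² = (8.99×10^9)(3.89e-5)/(0.485)² = 1.49e6 N/C.

|E| = 1.49×10^6 N/C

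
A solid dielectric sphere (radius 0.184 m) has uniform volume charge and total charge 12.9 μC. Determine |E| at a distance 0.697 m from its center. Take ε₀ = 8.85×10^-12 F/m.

Take a concentric spherical Gaussian surface of radius r = 0.697 m (r > R, so the entire charge is enclosed).
Q_enc = 12.9 μC = 1.29×10^-5 C.
Gauss's law: E·4πr² = Q_enc/ε₀.
E = |Q_enc|/(4πε₀r²) = (1.29e-5)/(4π·8.85×10^-12·(0.697)²) = 2.39e5 N/C.

2.39×10^5 N/C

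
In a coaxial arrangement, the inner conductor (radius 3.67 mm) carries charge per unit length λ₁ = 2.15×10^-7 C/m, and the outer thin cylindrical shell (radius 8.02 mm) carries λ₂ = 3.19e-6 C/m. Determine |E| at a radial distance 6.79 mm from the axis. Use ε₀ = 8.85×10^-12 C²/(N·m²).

By cylindrical symmetry E is radial; use a coaxial Gaussian cylinder of radius 6.79 mm and length L (between the conductors, 3.67 mm < r < 8.02 mm).
The shell at 8.02 mm lies outside the Gaussian surface, so λ_enc = λ₁ = 2.15e-7 C/m.
Gauss's law: E·2πrL = λ_enc L/ε₀.
E = |λ_enc|/(2πε₀r) = (2.15×10^-7)/(2π·8.85×10^-12·0.00679) = 5.69e5 N/C.

|E| ≈ 5.69e5 N/C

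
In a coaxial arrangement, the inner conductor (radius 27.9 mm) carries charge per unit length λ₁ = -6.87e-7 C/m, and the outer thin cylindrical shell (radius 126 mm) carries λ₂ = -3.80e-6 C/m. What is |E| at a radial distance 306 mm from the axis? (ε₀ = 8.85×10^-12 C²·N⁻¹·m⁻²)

Take a coaxial cylindrical Gaussian surface of radius r = 306 mm and length L (r > 126 mm, enclosing both).
λ_enc = λ₁ + λ₂ = (-6.87×10^-7) + (-3.80×10^-6) = -4.487×10^-6 C/m.
By Gauss's law (flux through the curved wall only), E·2πrL = λ_enc L/ε₀.
E = |λ_enc|/(2πε₀r) = (4.487×10^-6)/(2π·8.85×10^-12·0.306) = 2.64×10^5 N/C.

E = 2.64e5 N/C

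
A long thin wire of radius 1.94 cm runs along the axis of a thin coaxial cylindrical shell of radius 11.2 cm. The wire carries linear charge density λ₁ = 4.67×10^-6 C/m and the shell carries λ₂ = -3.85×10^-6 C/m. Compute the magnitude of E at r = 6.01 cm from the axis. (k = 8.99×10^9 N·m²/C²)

E ≈ 1.40e6 N/C

Choose a coaxial cylinder of radius r = 6.01 cm (arbitrary length L) as the Gaussian surface (between the conductors, 1.94 cm < r < 11.2 cm).
The shell at 11.2 cm lies outside the Gaussian surface, so λ_enc = λ₁ = 4.67e-6 C/m.
Applying ∮E·dA = Q_enc/ε₀ with the end caps contributing no flux:
E = 2k|λ_enc|/r = 2(8.99×10^9)(4.67×10^-6)/(0.0601) = 1.40e6 N/C.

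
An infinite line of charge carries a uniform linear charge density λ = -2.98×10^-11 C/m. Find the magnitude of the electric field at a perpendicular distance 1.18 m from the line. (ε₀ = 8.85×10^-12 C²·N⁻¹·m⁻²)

By cylindrical symmetry E is radial; use a coaxial Gaussian cylinder of radius 1.18 m and length L.
Q_enc = λL, so λ_enc = -2.98×10^-11 C/m.
Applying ∮E·dA = Q_enc/ε₀ with the end caps contributing no flux:
E = |λ_enc|/(2πε₀r) = (2.98×10^-11)/(2π·8.85×10^-12·1.18) = 0.454 N/C.

|E| ≈ 0.454 V/m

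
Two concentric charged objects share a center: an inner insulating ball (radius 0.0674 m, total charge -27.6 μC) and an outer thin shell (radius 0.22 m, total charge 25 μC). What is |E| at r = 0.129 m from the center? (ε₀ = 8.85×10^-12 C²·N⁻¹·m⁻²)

Symmetry ⇒ E = E(r) r̂. Gaussian sphere of radius r = 0.129 m (between the bodies, 0.0674 m < r < 0.22 m).
Only the inner charge is enclosed; the outer shell contributes nothing inside itself. Q_enc = -27.6 μC = -2.76e-5 C.
Since E is radial and uniform over the Gaussian sphere, Φ = E·4πr² = Q_enc/ε₀.
E = |Q_enc|/(4πε₀r²) = (2.76e-5)/(4π·8.85×10^-12·(0.129)²) = 1.49e7 N/C.

E ≈ 1.49×10^7 N/C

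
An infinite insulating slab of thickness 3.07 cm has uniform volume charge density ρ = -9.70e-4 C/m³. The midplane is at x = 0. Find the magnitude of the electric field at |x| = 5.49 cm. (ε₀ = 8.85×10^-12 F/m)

E ≈ 1.68×10^6 V/m

The point |x| = 5.49 cm lies outside the slab (half-thickness 0.01535 m). A symmetric pillbox spanning the full slab encloses Q_enc = ρ·d·A.
Flux = 2EA ⇒ E = |ρ|d/(2ε₀), independent of distance outside.
E = (9.70e-4)(0.0307)/(2·8.85×10^-12) = 1.68×10^6 N/C.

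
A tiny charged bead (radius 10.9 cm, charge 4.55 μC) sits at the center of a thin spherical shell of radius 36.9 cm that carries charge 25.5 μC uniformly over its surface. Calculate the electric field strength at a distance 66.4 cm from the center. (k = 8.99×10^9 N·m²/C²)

Take a concentric spherical Gaussian surface of radius r = 66.4 cm (r > 36.9 cm, enclosing both).
Q_enc = (4.55 μC) + (25.5 μC) = 3.005e-5 C.
Since E is radial and uniform over the Gaussian sphere, Φ = E·4πr² = Q_enc/ε₀.
E = k|Q_enc|/r² = (8.99×10^9)(3.005×10^-5)/(0.664)² = 6.13e5 N/C.

|E| = 6.13e5 V/m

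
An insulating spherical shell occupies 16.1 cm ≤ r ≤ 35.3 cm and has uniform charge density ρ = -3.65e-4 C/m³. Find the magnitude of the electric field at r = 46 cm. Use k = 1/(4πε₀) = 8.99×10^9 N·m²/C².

2.59e6 N/C

By spherical symmetry E is radial; choose a Gaussian sphere of radius r = 46 cm (r > 35.3 cm, enclosing the whole shell).
Q_enc = ρ·(4π/3)(b³ − a³) = (-3.65e-4)·(4π/3)·((0.353)³ − (0.161)³) = -6.087×10^-5 C.
Applying ∮E·dA = Q_enc/ε₀ with Φ = E(4πr²):
E = k|Q_enc|/r² = (8.99×10^9)(6.087e-5)/(0.46)² = 2.59×10^6 N/C.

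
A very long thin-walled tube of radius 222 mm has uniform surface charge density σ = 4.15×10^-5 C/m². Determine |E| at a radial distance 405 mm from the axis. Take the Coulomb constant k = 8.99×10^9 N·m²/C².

E = 2.57×10^6 N/C

Take a coaxial cylindrical Gaussian surface of radius r = 405 mm and length L (r > 222 mm).
The whole shell is enclosed: λ_enc = σ·2πR = (4.15×10^-5)·2π·(0.222) = 5.789e-5 C/m.
Gauss's law: E·2πrL = λ_enc L/ε₀.
E = 2k|λ_enc|/r = 2(8.99×10^9)(5.789×10^-5)/(0.405) = 2.57×10^6 N/C.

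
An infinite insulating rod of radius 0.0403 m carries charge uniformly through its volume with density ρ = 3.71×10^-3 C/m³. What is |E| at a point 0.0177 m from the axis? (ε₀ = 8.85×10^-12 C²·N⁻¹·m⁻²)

|E| = 3.71×10^6 N/C

By cylindrical symmetry E is radial; use a coaxial Gaussian cylinder of radius 0.0177 m and length L (r < R).
Charge inside radius r per length L is ρ·πr²·L, so λ_enc = ρπr² = 3.651e-6 C/m.
Since E is radial and uniform over the curved surface, Φ = E·2πrL = Q_enc/ε₀ = λ_enc L/ε₀.
E = |λ_enc|/(2πε₀r) = (3.651×10^-6)/(2π·8.85×10^-12·0.0177) = 3.71×10^6 N/C.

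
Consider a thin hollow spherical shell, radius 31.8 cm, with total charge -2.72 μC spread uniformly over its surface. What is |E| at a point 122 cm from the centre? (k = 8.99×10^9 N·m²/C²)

E = 1.64×10^4 N/C

Use a concentric Gaussian sphere at r = 122 cm (r > 31.8 cm).
The entire shell is enclosed: Q_enc = -2.72×10^-6 C.
Applying ∮E·dA = Q_enc/ε₀ with Φ = E(4πr²):
E = k|Q_enc|/r² = (8.99×10^9)(2.72e-6)/(1.22)² = 1.64×10^4 N/C.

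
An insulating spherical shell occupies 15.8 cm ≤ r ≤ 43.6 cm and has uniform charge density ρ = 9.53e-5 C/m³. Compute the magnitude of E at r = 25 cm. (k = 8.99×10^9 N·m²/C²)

E ≈ 6.71×10^5 N/C

Take a concentric spherical Gaussian surface of radius r = 25 cm (within the shell material, 15.8 cm < r < 43.6 cm).
Only the shell between 15.8 cm and r is enclosed: Q_enc = ρ·(4π/3)(r³ − a³) = (9.53×10^-5)·(4π/3)·((0.25)³ − (0.158)³) = 4.663×10^-6 C.
Applying ∮E·dA = Q_enc/ε₀ with Φ = E(4πr²):
E = k|Q_enc|/r² = (8.99×10^9)(4.663×10^-6)/(0.25)² = 6.71×10^5 N/C.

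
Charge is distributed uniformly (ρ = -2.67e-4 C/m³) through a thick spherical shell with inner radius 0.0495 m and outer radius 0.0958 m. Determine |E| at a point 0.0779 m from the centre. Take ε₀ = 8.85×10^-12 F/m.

E = 5.82×10^5 V/m

Use a concentric Gaussian sphere at r = 0.0779 m (within the shell material, 0.0495 m < r < 0.0958 m).
Enclosed charge is the volume from a to r: Q_enc = (4π/3)ρ(r³ − a³) = -3.931e-7 C.
Gauss's law: E·4πr² = Q_enc/ε₀.
E = |Q_enc|/(4πε₀r²) = (3.931×10^-7)/(4π·8.85×10^-12·(0.0779)²) = 5.82e5 N/C.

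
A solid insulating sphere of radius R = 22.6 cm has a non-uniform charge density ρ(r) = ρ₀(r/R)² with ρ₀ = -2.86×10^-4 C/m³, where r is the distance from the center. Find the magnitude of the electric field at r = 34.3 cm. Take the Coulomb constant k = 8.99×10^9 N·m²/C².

E = 6.34e5 N/C

Symmetry ⇒ E = E(r) r̂. Gaussian sphere of radius r = 34.3 cm (r > R, all charge enclosed).
Q_enc = 4π ∫₀^R ρ₀(r'/R)^2 r'² dr' = 4πρ₀R³/5 = -8.297×10^-6 C.
Gauss's law: E·4πr² = Q_enc/ε₀.
E = k|Q_enc|/r² = (8.99×10^9)(8.297e-6)/(0.343)² = 6.34×10^5 N/C.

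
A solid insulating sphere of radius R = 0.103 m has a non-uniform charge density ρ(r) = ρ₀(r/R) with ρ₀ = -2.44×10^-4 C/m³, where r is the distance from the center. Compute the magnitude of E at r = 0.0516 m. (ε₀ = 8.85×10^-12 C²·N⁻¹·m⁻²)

|E| ≈ 1.78×10^5 N/C

By spherical symmetry E is radial; choose a Gaussian sphere of radius r = 0.0516 m (r < R).
Q_enc = ∫₀^r ρ(r')·4πr'² dr' = (4πρ₀/R) ∫₀^r r'^3 dr' = 4πρ₀ r^4/(4·R) = -5.276×10^-8 C.
By Gauss's law, ∮E·dA = E·4πr² = Q_enc/ε₀.
E = |Q_enc|/(4πε₀r²) = (5.276×10^-8)/(4π·8.85×10^-12·(0.0516)²) = 1.78e5 N/C.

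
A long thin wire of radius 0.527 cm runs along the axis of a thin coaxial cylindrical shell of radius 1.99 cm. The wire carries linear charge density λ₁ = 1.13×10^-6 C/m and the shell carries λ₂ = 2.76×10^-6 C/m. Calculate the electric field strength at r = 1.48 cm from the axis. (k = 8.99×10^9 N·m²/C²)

|E| ≈ 1.37e6 N/C

Choose a coaxial cylinder of radius r = 1.48 cm (arbitrary length L) as the Gaussian surface (between the conductors, 0.527 cm < r < 1.99 cm).
Only the inner wire is enclosed; the outer shell contributes nothing inside itself. λ_enc = λ₁ = 1.13e-6 C/m.
Gauss's law: E·2πrL = λ_enc L/ε₀.
E = 2k|λ_enc|/r = 2(8.99×10^9)(1.13×10^-6)/(0.0148) = 1.37×10^6 N/C.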